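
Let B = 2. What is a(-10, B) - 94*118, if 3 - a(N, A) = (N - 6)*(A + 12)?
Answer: -10865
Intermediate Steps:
a(N, A) = 3 - (-6 + N)*(12 + A) (a(N, A) = 3 - (N - 6)*(A + 12) = 3 - (-6 + N)*(12 + A))
a(-10, B) - 94*118 = (75 - 12*(-10) + 6*2 - 1*2*(-10)) - 94*118 = (75 + 120 + 12 + 20) - 11092 = 227 - 11092 = -10865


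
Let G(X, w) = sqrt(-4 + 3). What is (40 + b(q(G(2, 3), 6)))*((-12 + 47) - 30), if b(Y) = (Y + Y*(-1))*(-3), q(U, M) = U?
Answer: 200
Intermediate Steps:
G(X, w) = I (G(X, w) = sqrt(-1) = I)
b(Y) = 0 (b(Y) = (Y - Y)*(-3) = 0*(-3) = 0)
(40 + b(q(G(2, 3), 6)))*((-12 + 47) - 30) = (40 + 0)*((-12 + 47) - 30) = 40*(35 - 30) = 40*5 = 200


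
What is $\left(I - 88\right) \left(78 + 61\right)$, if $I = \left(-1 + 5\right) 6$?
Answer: $-8896$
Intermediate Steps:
$I = 24$ ($I = 4 \cdot 6 = 24$)
$\left(I - 88\right) \left(78 + 61\right) = \left(24 - 88\right) \left(78 + 61\right) = \left(-64\right) 139 = -8896$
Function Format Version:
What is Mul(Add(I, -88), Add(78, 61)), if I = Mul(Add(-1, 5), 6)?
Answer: -8896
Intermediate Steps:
I = 24 (I = Mul(4, 6) = 24)
Mul(Add(I, -88), Add(78, 61)) = Mul(Add(24, -88), Add(78, 61)) = Mul(-64, 139) = -8896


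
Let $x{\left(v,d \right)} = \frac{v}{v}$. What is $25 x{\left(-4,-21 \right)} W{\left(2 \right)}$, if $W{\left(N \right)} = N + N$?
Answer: $100$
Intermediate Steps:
$W{\left(N \right)} = 2 N$
$x{\left(v,d \right)} = 1$
$25 x{\left(-4,-21 \right)} W{\left(2 \right)} = 25 \cdot 1 \cdot 2 \cdot 2 = 25 \cdot 1 \cdot 4 = 25 \cdot 4 = 100$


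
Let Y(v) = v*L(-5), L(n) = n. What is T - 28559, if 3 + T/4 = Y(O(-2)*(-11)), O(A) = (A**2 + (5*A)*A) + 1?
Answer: -23071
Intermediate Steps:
O(A) = 1 + 6*A**2 (O(A) = (A**2 + 5*A**2) + 1 = 6*A**2 + 1 = 1 + 6*A**2)
Y(v) = -5*v (Y(v) = v*(-5) = -5*v)
T = 5488 (T = -12 + 4*(-5*(1 + 6*(-2)**2)*(-11)) = -12 + 4*(-5*(1 + 6*4)*(-11)) = -12 + 4*(-5*(1 + 24)*(-11)) = -12 + 4*(-125*(-11)) = -12 + 4*(-5*(-275)) = -12 + 4*1375 = -12 + 5500 = 5488)
T - 28559 = 5488 - 28559 = -23071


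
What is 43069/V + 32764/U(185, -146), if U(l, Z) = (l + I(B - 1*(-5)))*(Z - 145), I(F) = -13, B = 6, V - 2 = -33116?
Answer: -270053057/138118494 ≈ -1.9552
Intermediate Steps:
V = -33114 (V = 2 - 33116 = -33114)
U(l, Z) = (-145 + Z)*(-13 + l) (U(l, Z) = (l - 13)*(Z - 145) = (-13 + l)*(-145 + Z) = (-145 + Z)*(-13 + l))
43069/V + 32764/U(185, -146) = 43069/(-33114) + 32764/(1885 - 145*185 - 13*(-146) - 146*185) = 43069*(-1/33114) + 32764/(1885 - 26825 + 1898 - 27010) = -43069/33114 + 32764/(-50052) = -43069/33114 + 32764*(-1/50052) = -43069/33114 - 8191/12513 = -270053057/138118494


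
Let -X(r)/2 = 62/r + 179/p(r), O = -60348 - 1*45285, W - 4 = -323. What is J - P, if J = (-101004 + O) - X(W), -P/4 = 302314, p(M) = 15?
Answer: 4797644257/4785 ≈ 1.0026e+6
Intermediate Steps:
W = -319 (W = 4 - 323 = -319)
O = -105633 (O = -60348 - 45285 = -105633)
P = -1209256 (P = -4*302314 = -1209256)
X(r) = -358/15 - 124/r (X(r) = -2*(62/r + 179/15) = -2*(179/15 + 62/r) = -358/15 - 124/r)
J = -988645703/4785 (J = (-101004 - 105633) - (-358/15 - 124/(-319)) = -206637 - (-358/15 - 124*(-1/319)) = -206637 - (-358/15 + 124/319) = -206637 - 1*(-112342/4785) = -206637 + 112342/4785 = -988645703/4785 ≈ -2.0661e+5)
J - P = -988645703/4785 - 1*(-1209256) = -988645703/4785 + 1209256 = 4797644257/4785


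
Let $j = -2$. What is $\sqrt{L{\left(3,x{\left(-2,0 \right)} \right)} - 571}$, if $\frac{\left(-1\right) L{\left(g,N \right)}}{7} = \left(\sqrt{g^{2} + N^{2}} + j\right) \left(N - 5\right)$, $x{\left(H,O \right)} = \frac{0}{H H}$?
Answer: $2 i \sqrt{134} \approx 23.152 i$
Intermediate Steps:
$x{\left(H,O \right)} = 0$ ($x{\left(H,O \right)} = \frac{0}{H^{2}} = 0$)
$L{\left(g,N \right)} = - 7 \left(-5 + N\right) \left(-2 + \sqrt{N^{2} + g^{2}}\right)$ ($L{\left(g,N \right)} = - 7 \left(\sqrt{g^{2} + N^{2}} - 2\right) \left(N - 5\right) = - 7 \left(\sqrt{N^{2} + g^{2}} - 2\right) \left(-5 + N\right) = - 7 \left(-2 + \sqrt{N^{2} + g^{2}}\right) \left(-5 + N\right) = - 7 \left(-5 + N\right) \left(-2 + \sqrt{N^{2} + g^{2}}\right)$)
$\sqrt{L{\left(3,x{\left(-2,0 \right)} \right)} - 571} = \sqrt{\left(-70 + 14 \cdot 0 + 35 \sqrt{0^{2} + 3^{2}} - 0 \sqrt{0^{2} + 3^{2}}\right) - 571} = \sqrt{\left(-70 + 0 + 35 \sqrt{0 + 9} - 0 \sqrt{0 + 9}\right) - 571} = \sqrt{\left(-70 + 0 + 35 \sqrt{9} - 0 \sqrt{9}\right) - 571} = \sqrt{\left(-70 + 0 + 35 \cdot 3 - 0 \cdot 3\right) - 571} = \sqrt{\left(-70 + 0 + 105 + 0\right) - 571} = \sqrt{35 - 571} = \sqrt{-536} = 2 i \sqrt{134}$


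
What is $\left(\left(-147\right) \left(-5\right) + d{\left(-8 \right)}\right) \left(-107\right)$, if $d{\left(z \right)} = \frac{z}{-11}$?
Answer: $- \frac{865951}{11} \approx -78723.0$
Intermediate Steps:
$d{\left(z \right)} = - \frac{z}{11}$ ($d{\left(z \right)} = z \left(- \frac{1}{11}\right) = - \frac{z}{11}$)
$\left(\left(-147\right) \left(-5\right) + d{\left(-8 \right)}\right) \left(-107\right) = \left(\left(-147\right) \left(-5\right) - - \frac{8}{11}\right) \left(-107\right) = \left(735 + \frac{8}{11}\right) \left(-107\right) = \frac{8093}{11} \left(-107\right) = - \frac{865951}{11}$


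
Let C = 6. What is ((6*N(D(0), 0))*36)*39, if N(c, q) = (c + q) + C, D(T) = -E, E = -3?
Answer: 75816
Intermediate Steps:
D(T) = 3 (D(T) = -1*(-3) = 3)
N(c, q) = 6 + c + q (N(c, q) = (c + q) + 6 = 6 + c + q)
((6*N(D(0), 0))*36)*39 = ((6*(6 + 3 + 0))*36)*39 = ((6*9)*36)*39 = (54*36)*39 = 1944*39 = 75816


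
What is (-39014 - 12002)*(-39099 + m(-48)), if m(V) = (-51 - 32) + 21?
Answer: 1997837576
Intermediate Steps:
m(V) = -62 (m(V) = -83 + 21 = -62)
(-39014 - 12002)*(-39099 + m(-48)) = (-39014 - 12002)*(-39099 - 62) = -51016*(-39161) = 1997837576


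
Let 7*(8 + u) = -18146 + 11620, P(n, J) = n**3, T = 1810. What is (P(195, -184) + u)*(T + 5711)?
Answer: 390321420903/7 ≈ 5.5760e+10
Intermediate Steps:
u = -6582/7 (u = -8 + (-18146 + 11620)/7 = -8 + (1/7)*(-6526) = -8 - 6526/7 = -6582/7 ≈ -940.29)
(P(195, -184) + u)*(T + 5711) = (195**3 - 6582/7)*(1810 + 5711) = (7414875 - 6582/7)*7521 = (51897543/7)*7521 = 390321420903/7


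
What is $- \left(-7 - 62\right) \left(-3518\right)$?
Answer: $-242742$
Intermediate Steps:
$- \left(-7 - 62\right) \left(-3518\right) = - \left(-69\right) \left(-3518\right) = \left(-1\right) 242742 = -242742$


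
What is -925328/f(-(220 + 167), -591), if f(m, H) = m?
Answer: 925328/387 ≈ 2391.0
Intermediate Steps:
-925328/f(-(220 + 167), -591) = -925328*(-1/(220 + 167)) = -925328/((-1*387)) = -925328/(-387) = -925328*(-1/387) = 925328/387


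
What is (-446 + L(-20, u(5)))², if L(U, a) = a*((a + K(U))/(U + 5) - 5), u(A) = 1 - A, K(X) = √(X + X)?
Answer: 13678732/75 - 102496*I*√10/225 ≈ 1.8238e+5 - 1440.5*I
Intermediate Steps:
K(X) = √2*√X (K(X) = √(2*X) = √2*√X)
L(U, a) = a*(-5 + (a + √2*√U)/(5 + U)) (L(U, a) = a*((a + √2*√U)/(U + 5) - 5) = a*((a + √2*√U)/(5 + U) - 5) = a*(-5 + (a + √2*√U)/(5 + U)))
(-446 + L(-20, u(5)))² = (-446 + (1 - 1*5)*(-25 + (1 - 1*5) - 5*(-20) + √2*√(-20))/(5 - 20))² = (-446 + (1 - 5)*(-25 + (1 - 5) + 100 + √2*(2*I*√5))/(-15))² = (-446 - 4*(-1/15)*(-25 - 4 + 100 + 2*I*√10))² = (-446 - 4*(-1/15)*(71 + 2*I*√10))² = (-446 + (284/15 + 8*I*√10/15))² = (-6406/15 + 8*I*√10/15)²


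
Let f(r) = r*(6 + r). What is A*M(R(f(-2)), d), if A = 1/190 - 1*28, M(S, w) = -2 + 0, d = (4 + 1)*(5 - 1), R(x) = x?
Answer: 5319/95 ≈ 55.990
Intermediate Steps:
d = 20 (d = 5*4 = 20)
M(S, w) = -2
A = -5319/190 (A = 1/190 - 28 = -5319/190 ≈ -27.995)
A*M(R(f(-2)), d) = -5319/190*(-2) = 5319/95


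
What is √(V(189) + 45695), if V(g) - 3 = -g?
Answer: √45509 ≈ 213.33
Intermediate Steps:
V(g) = 3 - g
√(V(189) + 45695) = √((3 - 1*189) + 45695) = √((3 - 189) + 45695) = √(-186 + 45695) = √45509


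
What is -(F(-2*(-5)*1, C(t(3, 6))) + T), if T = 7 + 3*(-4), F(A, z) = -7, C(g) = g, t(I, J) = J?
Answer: 12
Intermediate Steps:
T = -5 (T = 7 - 12 = -5)
-(F(-2*(-5)*1, C(t(3, 6))) + T) = -(-7 - 5) = -1*(-12) = 12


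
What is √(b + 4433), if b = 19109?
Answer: √23542 ≈ 153.43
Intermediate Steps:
√(b + 4433) = √(19109 + 4433) = √23542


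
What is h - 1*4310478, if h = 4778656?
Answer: 468178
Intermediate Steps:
h - 1*4310478 = 4778656 - 1*4310478 = 4778656 - 4310478 = 468178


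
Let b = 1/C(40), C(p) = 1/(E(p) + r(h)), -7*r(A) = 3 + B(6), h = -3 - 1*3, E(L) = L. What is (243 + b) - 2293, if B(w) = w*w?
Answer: -14109/7 ≈ -2015.6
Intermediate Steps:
B(w) = w**2
h = -6 (h = -3 - 3 = -6)
r(A) = -39/7 (r(A) = -(3 + 6**2)/7 = -(3 + 36)/7 = -1/7*39 = -39/7)
C(p) = 1/(-39/7 + p) (C(p) = 1/(p - 39/7) = 1/(-39/7 + p))
b = 241/7 (b = 1/(7/(-39 + 7*40)) = 1/(7/(-39 + 280)) = 1/(7/241) = 241/7 ≈ 34.429)
(243 + b) - 2293 = (243 + 241/7) - 2293 = 1942/7 - 2293 = -14109/7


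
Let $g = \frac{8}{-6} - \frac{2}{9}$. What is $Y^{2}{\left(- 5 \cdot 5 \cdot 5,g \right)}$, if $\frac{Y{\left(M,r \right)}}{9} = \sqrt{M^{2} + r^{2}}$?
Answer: $1265821$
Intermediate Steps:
$g = - \frac{14}{9}$ ($g = 8 \left(- \frac{1}{6}\right) - \frac{2}{9} = - \frac{4}{3} - \frac{2}{9} = - \frac{14}{9} \approx -1.5556$)
$Y{\left(M,r \right)} = 9 \sqrt{M^{2} + r^{2}}$
$Y^{2}{\left(- 5 \cdot 5 \cdot 5,g \right)} = \left(9 \sqrt{\left(- 5 \cdot 5 \cdot 5\right)^{2} + \left(- \frac{14}{9}\right)^{2}}\right)^{2} = \left(9 \sqrt{\left(\left(-5\right) 25\right)^{2} + \frac{196}{81}}\right)^{2} = \left(9 \sqrt{\left(-125\right)^{2} + \frac{196}{81}}\right)^{2} = \left(9 \sqrt{15625 + \frac{196}{81}}\right)^{2} = \left(9 \sqrt{\frac{1265821}{81}}\right)^{2} = \left(9 \frac{\sqrt{1265821}}{9}\right)^{2} = \left(\sqrt{1265821}\right)^{2} = 1265821$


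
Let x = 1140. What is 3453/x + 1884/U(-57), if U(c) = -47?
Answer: -661823/17860 ≈ -37.056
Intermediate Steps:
3453/x + 1884/U(-57) = 3453/1140 + 1884/(-47) = 3453*(1/1140) + 1884*(-1/47) = 1151/380 - 1884/47 = -661823/17860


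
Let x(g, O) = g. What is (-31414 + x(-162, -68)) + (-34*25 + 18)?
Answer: -32408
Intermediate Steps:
(-31414 + x(-162, -68)) + (-34*25 + 18) = (-31414 - 162) + (-34*25 + 18) = -31576 + (-850 + 18) = -31576 - 832 = -32408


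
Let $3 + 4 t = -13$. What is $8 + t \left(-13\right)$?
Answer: $60$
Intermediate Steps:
$t = -4$ ($t = - \frac{3}{4} + \frac{1}{4} \left(-13\right) = - \frac{3}{4} - \frac{13}{4} = -4$)
$8 + t \left(-13\right) = 8 - -52 = 8 + 52 = 60$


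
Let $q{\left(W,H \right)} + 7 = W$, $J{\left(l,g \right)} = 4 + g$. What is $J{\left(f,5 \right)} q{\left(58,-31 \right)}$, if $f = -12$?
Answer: $459$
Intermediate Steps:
$q{\left(W,H \right)} = -7 + W$
$J{\left(f,5 \right)} q{\left(58,-31 \right)} = \left(4 + 5\right) \left(-7 + 58\right) = 9 \cdot 51 = 459$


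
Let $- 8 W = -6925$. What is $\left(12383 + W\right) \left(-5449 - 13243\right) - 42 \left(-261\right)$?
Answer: $- \frac{495264673}{2} \approx -2.4763 \cdot 10^{8}$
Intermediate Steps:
$W = \frac{6925}{8}$ ($W = \left(- \frac{1}{8}\right) \left(-6925\right) = \frac{6925}{8} \approx 865.63$)
$\left(12383 + W\right) \left(-5449 - 13243\right) - 42 \left(-261\right) = \left(12383 + \frac{6925}{8}\right) \left(-5449 - 13243\right) - 42 \left(-261\right) = \frac{105989}{8} \left(-18692\right) - -10962 = - \frac{495286597}{2} + 10962 = - \frac{495264673}{2}$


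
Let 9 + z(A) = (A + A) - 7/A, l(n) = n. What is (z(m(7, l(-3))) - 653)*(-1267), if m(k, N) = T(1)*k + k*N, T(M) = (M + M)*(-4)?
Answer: 11371325/11 ≈ 1.0338e+6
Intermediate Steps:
T(M) = -8*M (T(M) = (2*M)*(-4) = -8*M)
m(k, N) = -8*k + N*k (m(k, N) = (-8*1)*k + k*N = -8*k + N*k)
z(A) = -9 - 7/A + 2*A (z(A) = -9 + ((A + A) - 7/A) = -9 + (2*A - 7/A) = -9 + (-7/A + 2*A) = -9 - 7/A + 2*A)
(z(m(7, l(-3))) - 653)*(-1267) = ((-9 - 7*1/(7*(-8 - 3)) + 2*(7*(-8 - 3))) - 653)*(-1267) = ((-9 - 7/(7*(-11)) + 2*(7*(-11))) - 653)*(-1267) = ((-9 - 7/(-77) + 2*(-77)) - 653)*(-1267) = ((-9 - 7*(-1/77) - 154) - 653)*(-1267) = ((-9 + 1/11 - 154) - 653)*(-1267) = (-1792/11 - 653)*(-1267) = -8975/11*(-1267) = 11371325/11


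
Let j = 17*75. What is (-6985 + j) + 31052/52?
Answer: -66467/13 ≈ -5112.8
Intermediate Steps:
j = 1275
(-6985 + j) + 31052/52 = (-6985 + 1275) + 31052/52 = -5710 + 31052*(1/52) = -5710 + 7763/13 = -66467/13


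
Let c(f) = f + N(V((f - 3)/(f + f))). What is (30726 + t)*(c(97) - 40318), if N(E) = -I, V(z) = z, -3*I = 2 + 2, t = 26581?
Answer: -6914605313/3 ≈ -2.3049e+9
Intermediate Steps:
I = -4/3 (I = -(2 + 2)/3 = -⅓*4 = -4/3 ≈ -1.3333)
N(E) = 4/3 (N(E) = -1*(-4/3) = 4/3)
c(f) = 4/3 + f (c(f) = f + 4/3 = 4/3 + f)
(30726 + t)*(c(97) - 40318) = (30726 + 26581)*((4/3 + 97) - 40318) = 57307*(295/3 - 40318) = 57307*(-120659/3) = -6914605313/3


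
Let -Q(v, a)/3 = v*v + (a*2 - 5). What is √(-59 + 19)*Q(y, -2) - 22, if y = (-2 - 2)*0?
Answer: -22 + 54*I*√10 ≈ -22.0 + 170.76*I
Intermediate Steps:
y = 0 (y = -4*0 = 0)
Q(v, a) = 15 - 6*a - 3*v² (Q(v, a) = -3*(v*v + (a*2 - 5)) = -3*(v² + (2*a - 5)) = -3*(v² + (-5 + 2*a)) = -3*(-5 + v² + 2*a) = 15 - 6*a - 3*v²)
√(-59 + 19)*Q(y, -2) - 22 = √(-59 + 19)*(15 - 6*(-2) - 3*0²) - 22 = √(-40)*(15 + 12 - 3*0) - 22 = (2*I*√10)*(15 + 12 + 0) - 22 = (2*I*√10)*27 - 22 = 54*I*√10 - 22 = -22 + 54*I*√10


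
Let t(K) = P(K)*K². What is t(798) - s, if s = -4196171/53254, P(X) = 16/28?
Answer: 19382687723/53254 ≈ 3.6397e+5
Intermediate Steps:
P(X) = 4/7 (P(X) = 16*(1/28) = 4/7)
s = -4196171/53254 (s = -4196171*1/53254 = -4196171/53254 ≈ -78.795)
t(K) = 4*K²/7
t(798) - s = (4/7)*798² - 1*(-4196171/53254) = (4/7)*636804 + 4196171/53254 = 363888 + 4196171/53254 = 19382687723/53254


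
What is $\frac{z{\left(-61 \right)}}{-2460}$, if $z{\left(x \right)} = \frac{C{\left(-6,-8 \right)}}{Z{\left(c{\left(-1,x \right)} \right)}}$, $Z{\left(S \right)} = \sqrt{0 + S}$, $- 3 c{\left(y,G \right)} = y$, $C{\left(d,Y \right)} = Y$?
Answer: $\frac{2 \sqrt{3}}{615} \approx 0.0056327$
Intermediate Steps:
$c{\left(y,G \right)} = - \frac{y}{3}$
$Z{\left(S \right)} = \sqrt{S}$
$z{\left(x \right)} = - 8 \sqrt{3}$ ($z{\left(x \right)} = - \frac{8}{\sqrt{\left(- \frac{1}{3}\right) \left(-1\right)}} = - \frac{8}{\sqrt{\frac{1}{3}}} = - \frac{8}{\frac{1}{3} \sqrt{3}} = - 8 \sqrt{3}$)
$\frac{z{\left(-61 \right)}}{-2460} = \frac{\left(-8\right) \sqrt{3}}{-2460} = - 8 \sqrt{3} \left(- \frac{1}{2460}\right) = \frac{2 \sqrt{3}}{615}$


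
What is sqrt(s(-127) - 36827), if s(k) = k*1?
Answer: 3*I*sqrt(4106) ≈ 192.23*I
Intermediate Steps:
s(k) = k
sqrt(s(-127) - 36827) = sqrt(-127 - 36827) = sqrt(-36954) = 3*I*sqrt(4106)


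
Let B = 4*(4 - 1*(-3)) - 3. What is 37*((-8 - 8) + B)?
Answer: 333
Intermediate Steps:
B = 25 (B = 4*(4 + 3) - 3 = 4*7 - 3 = 28 - 3 = 25)
37*((-8 - 8) + B) = 37*((-8 - 8) + 25) = 37*(-16 + 25) = 37*9 = 333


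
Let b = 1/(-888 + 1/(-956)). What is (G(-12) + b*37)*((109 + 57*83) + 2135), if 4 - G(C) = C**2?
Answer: -829225888200/848929 ≈ -9.7679e+5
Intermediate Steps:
b = -956/848929 (b = 1/(-888 - 1/956) = 1/(-848929/956) = -956/848929 ≈ -0.0011261)
G(C) = 4 - C**2
(G(-12) + b*37)*((109 + 57*83) + 2135) = ((4 - 1*(-12)**2) - 956/848929*37)*((109 + 57*83) + 2135) = ((4 - 1*144) - 35372/848929)*((109 + 4731) + 2135) = ((4 - 144) - 35372/848929)*(4840 + 2135) = (-140 - 35372/848929)*6975 = -118885432/848929*6975 = -829225888200/848929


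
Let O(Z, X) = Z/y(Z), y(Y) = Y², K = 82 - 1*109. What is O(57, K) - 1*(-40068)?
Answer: 2283877/57 ≈ 40068.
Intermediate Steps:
K = -27 (K = 82 - 109 = -27)
O(Z, X) = 1/Z (O(Z, X) = Z/(Z²) = Z/Z² = 1/Z)
O(57, K) - 1*(-40068) = 1/57 - 1*(-40068) = 1/57 + 40068 = 2283877/57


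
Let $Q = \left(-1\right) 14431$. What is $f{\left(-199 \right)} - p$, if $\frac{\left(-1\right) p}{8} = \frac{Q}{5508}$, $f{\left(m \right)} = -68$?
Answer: $- \frac{122498}{1377} \approx -88.96$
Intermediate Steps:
$Q = -14431$
$p = \frac{28862}{1377}$ ($p = - 8 \left(- \frac{14431}{5508}\right) = - 8 \left(\left(-14431\right) \frac{1}{5508}\right) = \left(-8\right) \left(- \frac{14431}{5508}\right) = \frac{28862}{1377} \approx 20.96$)
$f{\left(-199 \right)} - p = -68 - \frac{28862}{1377} = - \frac{122498}{1377}$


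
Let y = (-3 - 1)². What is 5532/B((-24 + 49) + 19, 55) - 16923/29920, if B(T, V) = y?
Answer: 10327917/29920 ≈ 345.18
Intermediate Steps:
y = 16 (y = (-4)² = 16)
B(T, V) = 16
5532/B((-24 + 49) + 19, 55) - 16923/29920 = 5532/16 - 16923/29920 = 5532*(1/16) - 16923*1/29920 = 1383/4 - 16923/29920 = 10327917/29920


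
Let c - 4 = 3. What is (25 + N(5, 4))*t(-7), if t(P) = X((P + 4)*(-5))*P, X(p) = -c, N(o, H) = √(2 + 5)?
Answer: 1225 + 49*√7 ≈ 1354.6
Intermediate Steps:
N(o, H) = √7
c = 7 (c = 4 + 3 = 7)
X(p) = -7 (X(p) = -1*7 = -7)
t(P) = -7*P
(25 + N(5, 4))*t(-7) = (25 + √7)*(-7*(-7)) = (25 + √7)*49 = 1225 + 49*√7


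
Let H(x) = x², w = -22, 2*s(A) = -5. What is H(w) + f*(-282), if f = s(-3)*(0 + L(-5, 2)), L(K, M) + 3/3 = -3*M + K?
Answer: -7976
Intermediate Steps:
s(A) = -5/2 (s(A) = (½)*(-5) = -5/2)
L(K, M) = -1 + K - 3*M (L(K, M) = -1 + (-3*M + K) = -1 + (K - 3*M) = -1 + K - 3*M)
f = 30 (f = -5*(0 + (-1 - 5 - 3*2))/2 = -5*(0 + (-1 - 5 - 6))/2 = -5*(0 - 12)/2 = -5/2*(-12) = 30)
H(w) + f*(-282) = (-22)² + 30*(-282) = 484 - 8460 = -7976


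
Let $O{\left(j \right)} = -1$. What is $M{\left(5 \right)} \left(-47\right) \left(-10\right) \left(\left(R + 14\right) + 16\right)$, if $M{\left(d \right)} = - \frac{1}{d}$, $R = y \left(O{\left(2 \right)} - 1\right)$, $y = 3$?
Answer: $-2256$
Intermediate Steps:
$R = -6$ ($R = 3 \left(-1 - 1\right) = 3 \left(-2\right) = -6$)
$M{\left(5 \right)} \left(-47\right) \left(-10\right) \left(\left(R + 14\right) + 16\right) = - \frac{1}{5} \left(-47\right) \left(-10\right) \left(\left(-6 + 14\right) + 16\right) = \left(-1\right) \frac{1}{5} \left(-47\right) \left(-10\right) \left(8 + 16\right) = \left(- \frac{1}{5}\right) \left(-47\right) \left(-10\right) 24 = \frac{47}{5} \left(-10\right) 24 = \left(-94\right) 24 = -2256$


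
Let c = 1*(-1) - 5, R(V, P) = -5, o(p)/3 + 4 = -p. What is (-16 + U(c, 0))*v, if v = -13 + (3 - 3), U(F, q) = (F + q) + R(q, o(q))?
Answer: 351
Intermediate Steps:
o(p) = -12 - 3*p (o(p) = -12 + 3*(-p) = -12 - 3*p)
c = -6 (c = -1 - 5 = -6)
U(F, q) = -5 + F + q (U(F, q) = (F + q) - 5 = -5 + F + q)
v = -13 (v = -13 + 0 = -13)
(-16 + U(c, 0))*v = (-16 + (-5 - 6 + 0))*(-13) = (-16 - 11)*(-13) = -27*(-13) = 351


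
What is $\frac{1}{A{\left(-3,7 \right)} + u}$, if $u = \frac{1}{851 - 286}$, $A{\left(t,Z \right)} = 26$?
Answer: $\frac{565}{14691} \approx 0.038459$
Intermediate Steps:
$u = \frac{1}{565} \approx 0.0017699$
$\frac{1}{A{\left(-3,7 \right)} + u} = \frac{1}{26 + \frac{1}{565}} = \frac{1}{\frac{14691}{565}} = \frac{565}{14691}$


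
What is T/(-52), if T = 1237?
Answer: -1237/52 ≈ -23.788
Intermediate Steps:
T/(-52) = 1237/(-52) = 1237*(-1/52) = -1237/52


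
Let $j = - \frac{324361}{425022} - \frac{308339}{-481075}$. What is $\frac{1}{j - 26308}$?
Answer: $- \frac{204467458650}{5379154893273817} \approx -3.8011 \cdot 10^{-5}$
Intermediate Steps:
$j = - \frac{24991109617}{204467458650}$ ($j = \left(-324361\right) \frac{1}{425022} - - \frac{308339}{481075} = - \frac{324361}{425022} + \frac{308339}{481075} = - \frac{24991109617}{204467458650} \approx -0.12223$)
$\frac{1}{j - 26308} = \frac{1}{- \frac{24991109617}{204467458650} - 26308} = \frac{1}{- \frac{5379154893273817}{204467458650}} = - \frac{204467458650}{5379154893273817}$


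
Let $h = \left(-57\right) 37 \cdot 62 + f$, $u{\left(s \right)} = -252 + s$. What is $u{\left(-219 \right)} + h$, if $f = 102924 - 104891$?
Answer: $-133196$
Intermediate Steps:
$f = -1967$
$h = -132725$ ($h = \left(-57\right) 37 \cdot 62 - 1967 = \left(-2109\right) 62 - 1967 = -130758 - 1967 = -132725$)
$u{\left(-219 \right)} + h = \left(-252 - 219\right) - 132725 = -471 - 132725 = -133196$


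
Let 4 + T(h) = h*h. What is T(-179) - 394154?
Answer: -362117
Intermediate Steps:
T(h) = -4 + h² (T(h) = -4 + h*h = -4 + h²)
T(-179) - 394154 = (-4 + (-179)²) - 394154 = (-4 + 32041) - 394154 = 32037 - 394154 = -362117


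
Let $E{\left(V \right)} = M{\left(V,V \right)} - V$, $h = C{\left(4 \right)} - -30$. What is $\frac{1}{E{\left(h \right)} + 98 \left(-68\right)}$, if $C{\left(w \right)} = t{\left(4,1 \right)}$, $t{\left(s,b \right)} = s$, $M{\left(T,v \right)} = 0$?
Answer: $- \frac{1}{6698} \approx -0.0001493$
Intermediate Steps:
$C{\left(w \right)} = 4$
$h = 34$ ($h = 4 - -30 = 4 + 30 = 34$)
$E{\left(V \right)} = - V$ ($E{\left(V \right)} = 0 - V = - V$)
$\frac{1}{E{\left(h \right)} + 98 \left(-68\right)} = \frac{1}{\left(-1\right) 34 + 98 \left(-68\right)} = \frac{1}{-34 - 6664} = \frac{1}{-6698} = - \frac{1}{6698}$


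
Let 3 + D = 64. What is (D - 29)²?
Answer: 1024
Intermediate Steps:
D = 61 (D = -3 + 64 = 61)
(D - 29)² = (61 - 29)² = 32² = 1024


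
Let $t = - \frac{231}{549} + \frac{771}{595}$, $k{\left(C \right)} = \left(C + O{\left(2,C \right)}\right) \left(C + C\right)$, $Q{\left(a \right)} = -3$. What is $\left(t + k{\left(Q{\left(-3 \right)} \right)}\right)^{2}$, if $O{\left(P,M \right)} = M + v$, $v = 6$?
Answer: $\frac{9077897284}{11855943225} \approx 0.76568$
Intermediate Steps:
$O{\left(P,M \right)} = 6 + M$ ($O{\left(P,M \right)} = M + 6 = 6 + M$)
$k{\left(C \right)} = 2 C \left(6 + 2 C\right)$ ($k{\left(C \right)} = \left(C + \left(6 + C\right)\right) \left(C + C\right) = \left(6 + 2 C\right) 2 C = 2 C \left(6 + 2 C\right)$)
$t = \frac{95278}{108885}$ ($t = \left(-231\right) \frac{1}{549} + 771 \cdot \frac{1}{595} = - \frac{77}{183} + \frac{771}{595} = \frac{95278}{108885} \approx 0.87503$)
$\left(t + k{\left(Q{\left(-3 \right)} \right)}\right)^{2} = \left(\frac{95278}{108885} + 4 \left(-3\right) \left(3 - 3\right)\right)^{2} = \left(\frac{95278}{108885} + 4 \left(-3\right) 0\right)^{2} = \left(\frac{95278}{108885} + 0\right)^{2} = \left(\frac{95278}{108885}\right)^{2} = \frac{9077897284}{11855943225}$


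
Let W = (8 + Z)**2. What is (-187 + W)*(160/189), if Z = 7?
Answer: 6080/189 ≈ 32.169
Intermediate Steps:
W = 225 (W = (8 + 7)**2 = 15**2 = 225)
(-187 + W)*(160/189) = (-187 + 225)*(160/189) = 38*(160*(1/189)) = 38*(160/189) = 6080/189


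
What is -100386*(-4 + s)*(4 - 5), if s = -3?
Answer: -702702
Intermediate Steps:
-100386*(-4 + s)*(4 - 5) = -100386*(-4 - 3)*(4 - 5) = -(-702702)*(-1) = -100386*7 = -702702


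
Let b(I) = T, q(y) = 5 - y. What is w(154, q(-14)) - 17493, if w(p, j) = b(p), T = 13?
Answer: -17480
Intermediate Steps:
b(I) = 13
w(p, j) = 13
w(154, q(-14)) - 17493 = 13 - 17493 = -17480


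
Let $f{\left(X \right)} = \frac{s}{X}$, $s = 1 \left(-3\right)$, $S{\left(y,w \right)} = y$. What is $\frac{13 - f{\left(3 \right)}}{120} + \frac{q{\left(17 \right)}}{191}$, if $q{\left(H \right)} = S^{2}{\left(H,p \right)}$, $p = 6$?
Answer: $\frac{18677}{11460} \approx 1.6298$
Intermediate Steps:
$s = -3$
$q{\left(H \right)} = H^{2}$
$f{\left(X \right)} = - \frac{3}{X}$
$\frac{13 - f{\left(3 \right)}}{120} + \frac{q{\left(17 \right)}}{191} = \frac{13 - - \frac{3}{3}}{120} + \frac{17^{2}}{191} = \left(13 - \left(-3\right) \frac{1}{3}\right) \frac{1}{120} + 289 \cdot \frac{1}{191} = \left(13 - -1\right) \frac{1}{120} + \frac{289}{191} = \left(13 + 1\right) \frac{1}{120} + \frac{289}{191} = 14 \cdot \frac{1}{120} + \frac{289}{191} = \frac{7}{60} + \frac{289}{191} = \frac{18677}{11460}$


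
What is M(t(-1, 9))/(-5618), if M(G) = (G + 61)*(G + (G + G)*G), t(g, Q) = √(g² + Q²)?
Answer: -5043/2809 - 225*√82/5618 ≈ -2.1580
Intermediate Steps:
t(g, Q) = √(Q² + g²)
M(G) = (61 + G)*(G + 2*G²) (M(G) = (61 + G)*(G + (2*G)*G) = (61 + G)*(G + 2*G²))
M(t(-1, 9))/(-5618) = (√(9² + (-1)²)*(61 + 2*(√(9² + (-1)²))² + 123*√(9² + (-1)²)))/(-5618) = (√(81 + 1)*(61 + 2*(√(81 + 1))² + 123*√(81 + 1)))*(-1/5618) = (√82*(61 + 2*(√82)² + 123*√82))*(-1/5618) = (√82*(61 + 2*82 + 123*√82))*(-1/5618) = (√82*(61 + 164 + 123*√82))*(-1/5618) = (√82*(225 + 123*√82))*(-1/5618) = -√82*(225 + 123*√82)/5618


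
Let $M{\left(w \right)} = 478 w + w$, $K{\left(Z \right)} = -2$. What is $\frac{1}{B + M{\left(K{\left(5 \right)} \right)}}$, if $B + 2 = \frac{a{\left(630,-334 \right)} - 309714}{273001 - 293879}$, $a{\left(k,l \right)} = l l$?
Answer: $- \frac{10439}{9922361} \approx -0.0010521$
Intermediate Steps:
$M{\left(w \right)} = 479 w$
$a{\left(k,l \right)} = l^{2}$
$B = \frac{78201}{10439}$ ($B = -2 + \frac{\left(-334\right)^{2} - 309714}{273001 - 293879} = -2 + \frac{111556 - 309714}{-20878} = -2 - - \frac{99079}{10439} = -2 + \frac{99079}{10439} = \frac{78201}{10439} \approx 7.4912$)
$\frac{1}{B + M{\left(K{\left(5 \right)} \right)}} = \frac{1}{\frac{78201}{10439} + 479 \left(-2\right)} = \frac{1}{\frac{78201}{10439} - 958} = \frac{1}{- \frac{9922361}{10439}} = - \frac{10439}{9922361}$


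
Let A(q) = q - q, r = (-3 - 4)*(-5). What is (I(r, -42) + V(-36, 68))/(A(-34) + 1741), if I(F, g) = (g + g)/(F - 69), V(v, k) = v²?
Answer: 22074/29597 ≈ 0.74582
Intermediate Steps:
r = 35 (r = -7*(-5) = 35)
I(F, g) = 2*g/(-69 + F) (I(F, g) = (2*g)/(-69 + F) = 2*g/(-69 + F))
A(q) = 0
(I(r, -42) + V(-36, 68))/(A(-34) + 1741) = (2*(-42)/(-69 + 35) + (-36)²)/(0 + 1741) = (2*(-42)/(-34) + 1296)/1741 = (2*(-42)*(-1/34) + 1296)*(1/1741) = (42/17 + 1296)*(1/1741) = (22074/17)*(1/1741) = 22074/29597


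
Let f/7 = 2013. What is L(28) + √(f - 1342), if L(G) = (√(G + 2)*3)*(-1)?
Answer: √12749 - 3*√30 ≈ 96.480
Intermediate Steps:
f = 14091 (f = 7*2013 = 14091)
L(G) = -3*√(2 + G) (L(G) = (√(2 + G)*3)*(-1) = (3*√(2 + G))*(-1) = -3*√(2 + G))
L(28) + √(f - 1342) = -3*√(2 + 28) + √(14091 - 1342) = -3*√30 + √12749 = √12749 - 3*√30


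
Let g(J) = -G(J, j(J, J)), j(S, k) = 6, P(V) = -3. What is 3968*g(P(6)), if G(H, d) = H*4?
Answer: 47616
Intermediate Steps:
G(H, d) = 4*H
g(J) = -4*J
3968*g(P(6)) = 3968*(-4*(-3)) = 3968*12 = 47616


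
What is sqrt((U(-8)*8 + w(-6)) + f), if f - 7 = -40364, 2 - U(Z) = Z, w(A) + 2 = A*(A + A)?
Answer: I*sqrt(40207) ≈ 200.52*I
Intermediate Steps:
w(A) = -2 + 2*A**2 (w(A) = -2 + A*(A + A) = -2 + A*(2*A) = -2 + 2*A**2)
U(Z) = 2 - Z
f = -40357 (f = 7 - 40364 = -40357)
sqrt((U(-8)*8 + w(-6)) + f) = sqrt(((2 - 1*(-8))*8 + (-2 + 2*(-6)**2)) - 40357) = sqrt(((2 + 8)*8 + (-2 + 2*36)) - 40357) = sqrt((10*8 + (-2 + 72)) - 40357) = sqrt((80 + 70) - 40357) = sqrt(150 - 40357) = sqrt(-40207) = I*sqrt(40207)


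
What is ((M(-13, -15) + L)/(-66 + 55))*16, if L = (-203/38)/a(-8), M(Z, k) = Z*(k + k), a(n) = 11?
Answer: -1302536/2299 ≈ -566.57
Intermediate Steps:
M(Z, k) = 2*Z*k (M(Z, k) = Z*(2*k) = 2*Z*k)
L = -203/418 (L = -203/38/11 = -203*1/38*(1/11) = -203/38*1/11 = -203/418 ≈ -0.48565)
((M(-13, -15) + L)/(-66 + 55))*16 = ((2*(-13)*(-15) - 203/418)/(-66 + 55))*16 = ((390 - 203/418)/(-11))*16 = ((162817/418)*(-1/11))*16 = -162817/4598*16 = -1302536/2299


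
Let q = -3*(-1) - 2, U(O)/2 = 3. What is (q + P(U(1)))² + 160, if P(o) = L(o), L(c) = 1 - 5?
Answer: 169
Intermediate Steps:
U(O) = 6 (U(O) = 2*3 = 6)
q = 1 (q = 3 - 2 = 1)
L(c) = -4
P(o) = -4
(q + P(U(1)))² + 160 = (1 - 4)² + 160 = (-3)² + 160 = 9 + 160 = 169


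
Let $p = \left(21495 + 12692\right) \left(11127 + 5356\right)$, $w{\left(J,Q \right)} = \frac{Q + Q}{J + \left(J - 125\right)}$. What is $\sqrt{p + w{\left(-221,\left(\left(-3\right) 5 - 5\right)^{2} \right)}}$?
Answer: $\frac{\sqrt{2236548644449}}{63} \approx 23738.0$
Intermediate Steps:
$w{\left(J,Q \right)} = \frac{2 Q}{-125 + 2 J}$ ($w{\left(J,Q \right)} = \frac{2 Q}{J + \left(-125 + J\right)} = \frac{2 Q}{-125 + 2 J}$)
$p = 563504321$ ($p = 34187 \cdot 16483 = 563504321$)
$\sqrt{p + w{\left(-221,\left(\left(-3\right) 5 - 5\right)^{2} \right)}} = \sqrt{563504321 + \frac{2 \left(\left(-3\right) 5 - 5\right)^{2}}{-125 + 2 \left(-221\right)}} = \sqrt{563504321 + \frac{2 \left(-15 - 5\right)^{2}}{-125 - 442}} = \sqrt{563504321 + \frac{2 \left(-20\right)^{2}}{-567}} = \sqrt{563504321 + 2 \cdot 400 \left(- \frac{1}{567}\right)} = \sqrt{563504321 - \frac{800}{567}} = \sqrt{\frac{319506949207}{567}} = \frac{\sqrt{2236548644449}}{63}$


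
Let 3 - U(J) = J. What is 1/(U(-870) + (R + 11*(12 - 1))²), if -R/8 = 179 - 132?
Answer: 1/65898 ≈ 1.5175e-5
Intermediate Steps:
U(J) = 3 - J
R = -376 (R = -8*(179 - 132) = -8*47 = -376)
1/(U(-870) + (R + 11*(12 - 1))²) = 1/((3 - 1*(-870)) + (-376 + 11*(12 - 1))²) = 1/((3 + 870) + (-376 + 11*11)²) = 1/(873 + (-376 + 121)²) = 1/(873 + (-255)²) = 1/(873 + 65025) = 1/65898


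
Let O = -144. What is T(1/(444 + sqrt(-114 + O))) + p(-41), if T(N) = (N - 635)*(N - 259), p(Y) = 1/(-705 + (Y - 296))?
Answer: 2*(-1867610490836577*I + 12663255413096*sqrt(258))/(1563*(-14530788*I + 98525*sqrt(258))) ≈ 1.6446e+5 + 0.072746*I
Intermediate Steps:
p(Y) = 1/(-1001 + Y) (p(Y) = 1/(-705 + (-296 + Y)) = 1/(-1001 + Y))
T(N) = (-635 + N)*(-259 + N)
T(1/(444 + sqrt(-114 + O))) + p(-41) = (164465 + (1/(444 + sqrt(-114 - 144)))**2 - 894/(444 + sqrt(-114 - 144))) + 1/(-1001 - 41) = (164465 + (1/(444 + sqrt(-258)))**2 - 894/(444 + sqrt(-258))) + 1/(-1042) = (164465 + (1/(444 + I*sqrt(258)))**2 - 894/(444 + I*sqrt(258))) - 1/1042 = (164465 + (444 + I*sqrt(258))**(-2) - 894/(444 + I*sqrt(258))) - 1/1042 = 171372529/1042 + (444 + I*sqrt(258))**(-2) - 894/(444 + I*sqrt(258))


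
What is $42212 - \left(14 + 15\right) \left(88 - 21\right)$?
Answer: $40269$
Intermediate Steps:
$42212 - \left(14 + 15\right) \left(88 - 21\right) = 42212 - 29 \cdot 67 = 42212 - 1943 = 40269$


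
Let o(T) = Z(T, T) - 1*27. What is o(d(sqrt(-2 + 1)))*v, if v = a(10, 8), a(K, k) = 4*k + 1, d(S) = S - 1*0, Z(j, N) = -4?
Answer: -1023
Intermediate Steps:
d(S) = S (d(S) = S + 0 = S)
o(T) = -31 (o(T) = -4 - 1*27 = -4 - 27 = -31)
a(K, k) = 1 + 4*k
v = 33 (v = 1 + 4*8 = 1 + 32 = 33)
o(d(sqrt(-2 + 1)))*v = -31*33 = -1023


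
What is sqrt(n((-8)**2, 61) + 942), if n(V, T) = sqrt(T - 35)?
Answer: sqrt(942 + sqrt(26)) ≈ 30.775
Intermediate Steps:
n(V, T) = sqrt(-35 + T)
sqrt(n((-8)**2, 61) + 942) = sqrt(sqrt(-35 + 61) + 942) = sqrt(sqrt(26) + 942) = sqrt(942 + sqrt(26))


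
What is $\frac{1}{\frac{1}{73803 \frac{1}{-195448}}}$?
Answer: $- \frac{73803}{195448} \approx -0.37761$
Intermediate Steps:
$\frac{1}{\frac{1}{73803 \frac{1}{-195448}}} = \frac{1}{\frac{1}{73803 \left(- \frac{1}{195448}\right)}} = \frac{1}{\frac{1}{- \frac{73803}{195448}}} = \frac{1}{- \frac{195448}{73803}} = - \frac{73803}{195448}$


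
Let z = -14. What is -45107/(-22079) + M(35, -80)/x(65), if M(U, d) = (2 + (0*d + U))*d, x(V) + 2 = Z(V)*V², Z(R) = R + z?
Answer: 9653986771/4757428367 ≈ 2.0292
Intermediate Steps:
Z(R) = -14 + R (Z(R) = R - 14 = -14 + R)
x(V) = -2 + V²*(-14 + V) (x(V) = -2 + (-14 + V)*V² = -2 + V²*(-14 + V))
M(U, d) = d*(2 + U) (M(U, d) = (2 + (0 + U))*d = (2 + U)*d = d*(2 + U))
-45107/(-22079) + M(35, -80)/x(65) = -45107/(-22079) + (-80*(2 + 35))/(-2 + 65²*(-14 + 65)) = -45107*(-1/22079) + (-80*37)/(-2 + 4225*51) = 45107/22079 - 2960/(-2 + 215475) = 45107/22079 - 2960/215473 = 9653986771/4757428367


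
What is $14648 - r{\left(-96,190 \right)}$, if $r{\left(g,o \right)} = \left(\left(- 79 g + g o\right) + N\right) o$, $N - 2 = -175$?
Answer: $2072158$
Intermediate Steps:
$N = -173$ ($N = 2 - 175 = -173$)
$r{\left(g,o \right)} = o \left(-173 - 79 g + g o\right)$ ($r{\left(g,o \right)} = \left(\left(- 79 g + g o\right) - 173\right) o = \left(-173 - 79 g + g o\right) o = o \left(-173 - 79 g + g o\right)$)
$14648 - r{\left(-96,190 \right)} = 14648 - 190 \left(-173 - -7584 - 18240\right) = 14648 - 190 \left(-173 + 7584 - 18240\right) = 14648 - 190 \left(-10829\right) = 14648 - -2057510 = 14648 + 2057510 = 2072158$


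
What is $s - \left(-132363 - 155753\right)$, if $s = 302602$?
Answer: $590718$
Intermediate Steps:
$s - \left(-132363 - 155753\right) = 302602 - \left(-132363 - 155753\right) = 302602 - -288116 = 302602 + 288116 = 590718$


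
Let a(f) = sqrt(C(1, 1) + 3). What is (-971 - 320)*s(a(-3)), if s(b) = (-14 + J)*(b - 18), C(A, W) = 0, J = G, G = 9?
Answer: -116190 + 6455*sqrt(3) ≈ -1.0501e+5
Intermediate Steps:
J = 9
a(f) = sqrt(3) (a(f) = sqrt(0 + 3) = sqrt(3))
s(b) = 90 - 5*b (s(b) = (-14 + 9)*(b - 18) = -5*(-18 + b) = 90 - 5*b)
(-971 - 320)*s(a(-3)) = (-971 - 320)*(90 - 5*sqrt(3)) = -1291*(90 - 5*sqrt(3)) = -116190 + 6455*sqrt(3)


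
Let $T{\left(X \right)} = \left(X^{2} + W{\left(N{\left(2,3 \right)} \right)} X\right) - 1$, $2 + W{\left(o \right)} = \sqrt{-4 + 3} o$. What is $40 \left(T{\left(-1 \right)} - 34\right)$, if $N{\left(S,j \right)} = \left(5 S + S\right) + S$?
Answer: $-1280 - 560 i \approx -1280.0 - 560.0 i$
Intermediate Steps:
$N{\left(S,j \right)} = 7 S$ ($N{\left(S,j \right)} = 6 S + S = 7 S$)
$W{\left(o \right)} = -2 + i o$ ($W{\left(o \right)} = -2 + \sqrt{-4 + 3} o = -2 + \sqrt{-1} o = -2 + i o$)
$T{\left(X \right)} = -1 + X^{2} + X \left(-2 + 14 i\right)$ ($T{\left(X \right)} = \left(X^{2} + \left(-2 + i 7 \cdot 2\right) X\right) - 1 = \left(X^{2} + \left(-2 + i 14\right) X\right) - 1 = \left(X^{2} + \left(-2 + 14 i\right) X\right) - 1 = \left(X^{2} + X \left(-2 + 14 i\right)\right) - 1 = -1 + X^{2} + X \left(-2 + 14 i\right)$)
$40 \left(T{\left(-1 \right)} - 34\right) = 40 \left(\left(-1 + \left(-1\right)^{2} - \left(-2 + 14 i\right)\right) - 34\right) = 40 \left(\left(-1 + 1 + \left(2 - 14 i\right)\right) - 34\right) = 40 \left(\left(2 - 14 i\right) - 34\right) = 40 \left(-32 - 14 i\right) = -1280 - 560 i$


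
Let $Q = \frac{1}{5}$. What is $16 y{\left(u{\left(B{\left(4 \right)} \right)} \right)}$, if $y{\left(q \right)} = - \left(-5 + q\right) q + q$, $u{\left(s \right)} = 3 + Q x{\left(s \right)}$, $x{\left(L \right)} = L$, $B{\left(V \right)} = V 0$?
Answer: $144$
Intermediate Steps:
$B{\left(V \right)} = 0$
$Q = \frac{1}{5} \approx 0.2$
$u{\left(s \right)} = 3 + \frac{s}{5}$
$y{\left(q \right)} = q - q \left(-5 + q\right)$ ($y{\left(q \right)} = - q \left(-5 + q\right) + q = q - q \left(-5 + q\right)$)
$16 y{\left(u{\left(B{\left(4 \right)} \right)} \right)} = 16 \left(3 + \frac{1}{5} \cdot 0\right) \left(6 - \left(3 + \frac{1}{5} \cdot 0\right)\right) = 16 \left(3 + 0\right) \left(6 - \left(3 + 0\right)\right) = 16 \cdot 3 \left(6 - 3\right) = 16 \cdot 3 \cdot 3 = 16 \cdot 9 = 144$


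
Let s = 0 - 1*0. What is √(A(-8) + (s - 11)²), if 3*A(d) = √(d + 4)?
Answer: √(1089 + 6*I)/3 ≈ 11.0 + 0.030303*I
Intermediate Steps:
s = 0 (s = 0 + 0 = 0)
A(d) = √(4 + d)/3 (A(d) = √(d + 4)/3 = √(4 + d)/3)
√(A(-8) + (s - 11)²) = √(√(4 - 8)/3 + (0 - 11)²) = √(√(-4)/3 + (-11)²) = √((2*I)/3 + 121) = √(2*I/3 + 121) = √(121 + 2*I/3)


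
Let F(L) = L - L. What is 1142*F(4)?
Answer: 0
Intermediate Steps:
F(L) = 0
1142*F(4) = 1142*0 = 0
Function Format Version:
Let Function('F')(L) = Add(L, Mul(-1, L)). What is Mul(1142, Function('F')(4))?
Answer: 0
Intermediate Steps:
Function('F')(L) = 0
Mul(1142, Function('F')(4)) = Mul(1142, 0) = 0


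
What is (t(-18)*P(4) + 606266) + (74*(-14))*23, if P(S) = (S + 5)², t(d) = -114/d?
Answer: 582951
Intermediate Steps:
P(S) = (5 + S)²
(t(-18)*P(4) + 606266) + (74*(-14))*23 = ((-114/(-18))*(5 + 4)² + 606266) + (74*(-14))*23 = (-114*(-1/18)*9² + 606266) - 1036*23 = ((19/3)*81 + 606266) - 23828 = (513 + 606266) - 23828 = 606779 - 23828 = 582951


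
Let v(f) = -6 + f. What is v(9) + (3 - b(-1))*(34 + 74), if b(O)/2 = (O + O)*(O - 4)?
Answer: -1833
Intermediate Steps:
b(O) = 4*O*(-4 + O) (b(O) = 2*((O + O)*(O - 4)) = 2*((2*O)*(-4 + O)) = 2*(2*O*(-4 + O)) = 4*O*(-4 + O))
v(9) + (3 - b(-1))*(34 + 74) = (-6 + 9) + (3 - 4*(-1)*(-4 - 1))*(34 + 74) = 3 + (3 - 4*(-1)*(-5))*108 = 3 + (3 - 1*20)*108 = 3 + (3 - 20)*108 = 3 - 17*108 = 3 - 1836 = -1833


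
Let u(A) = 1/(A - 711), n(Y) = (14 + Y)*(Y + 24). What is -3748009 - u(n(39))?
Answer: -9849767653/2628 ≈ -3.7480e+6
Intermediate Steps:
n(Y) = (14 + Y)*(24 + Y)
u(A) = 1/(-711 + A)
-3748009 - u(n(39)) = -3748009 - 1/(-711 + (336 + 39**2 + 38*39)) = -3748009 - 1/(-711 + (336 + 1521 + 1482)) = -3748009 - 1/(-711 + 3339) = -3748009 - 1/2628 = -9849767653/2628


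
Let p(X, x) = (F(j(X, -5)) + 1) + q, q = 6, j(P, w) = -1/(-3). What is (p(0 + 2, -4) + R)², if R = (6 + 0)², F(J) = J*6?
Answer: 2025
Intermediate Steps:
j(P, w) = ⅓ (j(P, w) = -1*(-⅓) = ⅓)
F(J) = 6*J
p(X, x) = 9 (p(X, x) = (6*(⅓) + 1) + 6 = (2 + 1) + 6 = 3 + 6 = 9)
R = 36 (R = 6² = 36)
(p(0 + 2, -4) + R)² = (9 + 36)² = 45² = 2025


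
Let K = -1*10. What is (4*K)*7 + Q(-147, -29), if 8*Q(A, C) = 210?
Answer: -1015/4 ≈ -253.75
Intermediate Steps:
K = -10
Q(A, C) = 105/4 (Q(A, C) = (⅛)*210 = 105/4)
(4*K)*7 + Q(-147, -29) = (4*(-10))*7 + 105/4 = -40*7 + 105/4 = -280 + 105/4 = -1015/4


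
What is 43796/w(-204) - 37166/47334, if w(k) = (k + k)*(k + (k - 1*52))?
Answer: -2960311/5364520 ≈ -0.55183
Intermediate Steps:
w(k) = 2*k*(-52 + 2*k) (w(k) = (2*k)*(k + (k - 52)) = (2*k)*(k + (-52 + k)) = (2*k)*(-52 + 2*k) = 2*k*(-52 + 2*k))
43796/w(-204) - 37166/47334 = 43796/((4*(-204)*(-26 - 204))) - 37166/47334 = 43796/((4*(-204)*(-230))) - 37166*1/47334 = 43796/187680 - 18583/23667 = 43796*(1/187680) - 18583/23667 = 10949/46920 - 18583/23667 = -2960311/5364520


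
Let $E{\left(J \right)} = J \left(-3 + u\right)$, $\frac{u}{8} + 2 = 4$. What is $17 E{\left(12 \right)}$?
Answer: $2652$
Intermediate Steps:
$u = 16$ ($u = -16 + 8 \cdot 4 = -16 + 32 = 16$)
$E{\left(J \right)} = 13 J$ ($E{\left(J \right)} = J \left(-3 + 16\right) = J 13 = 13 J$)
$17 E{\left(12 \right)} = 17 \cdot 13 \cdot 12 = 17 \cdot 156 = 2652$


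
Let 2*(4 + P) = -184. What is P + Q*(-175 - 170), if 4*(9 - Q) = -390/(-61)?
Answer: -323247/122 ≈ -2649.6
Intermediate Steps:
P = -96 (P = -4 + (½)*(-184) = -4 - 92 = -96)
Q = 903/122 (Q = 9 - (-195)/(2*(-61)) = 9 - (-195)*(-1)/(2*61) = 9 - ¼*390/61 = 9 - 195/122 = 903/122 ≈ 7.4016)
P + Q*(-175 - 170) = -96 + 903*(-175 - 170)/122 = -96 + (903/122)*(-345) = -96 - 311535/122 = -323247/122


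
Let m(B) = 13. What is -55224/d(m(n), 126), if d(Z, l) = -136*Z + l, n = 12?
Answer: 27612/821 ≈ 33.632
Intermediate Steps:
d(Z, l) = l - 136*Z
-55224/d(m(n), 126) = -55224/(126 - 136*13) = -55224/(126 - 1768) = -55224/(-1642) = -55224*(-1/1642) = 27612/821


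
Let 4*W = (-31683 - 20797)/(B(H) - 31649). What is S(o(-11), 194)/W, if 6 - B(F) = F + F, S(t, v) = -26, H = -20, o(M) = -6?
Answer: -410839/6560 ≈ -62.628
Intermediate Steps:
B(F) = 6 - 2*F (B(F) = 6 - (F + F) = 6 - 2*F)
W = 13120/31603 (W = ((-31683 - 20797)/((6 - 2*(-20)) - 31649))/4 = (-52480/((6 + 40) - 31649))/4 = (-52480/(46 - 31649))/4 = (-52480/(-31603))/4 = (-52480*(-1/31603))/4 = (¼)*(52480/31603) = 13120/31603 ≈ 0.41515)
S(o(-11), 194)/W = -26/13120/31603 = -26*31603/13120 = -410839/6560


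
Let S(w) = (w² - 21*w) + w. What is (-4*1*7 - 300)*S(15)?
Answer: 24600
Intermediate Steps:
S(w) = w² - 20*w
(-4*1*7 - 300)*S(15) = (-4*1*7 - 300)*(15*(-20 + 15)) = (-4*7 - 300)*(15*(-5)) = (-28 - 300)*(-75) = -328*(-75) = 24600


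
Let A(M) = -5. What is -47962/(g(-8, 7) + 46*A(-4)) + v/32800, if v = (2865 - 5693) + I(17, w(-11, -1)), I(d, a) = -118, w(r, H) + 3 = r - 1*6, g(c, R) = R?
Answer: 786248321/3657200 ≈ 214.99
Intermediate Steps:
w(r, H) = -9 + r (w(r, H) = -3 + (r - 1*6) = -3 + (r - 6) = -3 + (-6 + r) = -9 + r)
v = -2946 (v = (2865 - 5693) - 118 = -2828 - 118 = -2946)
-47962/(g(-8, 7) + 46*A(-4)) + v/32800 = -47962/(7 + 46*(-5)) - 2946/32800 = -47962/(7 - 230) - 2946*1/32800 = -47962/(-223) - 1473/16400 = -47962*(-1/223) - 1473/16400 = 47962/223 - 1473/16400 = 786248321/3657200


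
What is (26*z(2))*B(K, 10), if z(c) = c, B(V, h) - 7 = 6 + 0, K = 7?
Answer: 676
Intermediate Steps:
B(V, h) = 13 (B(V, h) = 7 + (6 + 0) = 7 + 6 = 13)
(26*z(2))*B(K, 10) = (26*2)*13 = 52*13 = 676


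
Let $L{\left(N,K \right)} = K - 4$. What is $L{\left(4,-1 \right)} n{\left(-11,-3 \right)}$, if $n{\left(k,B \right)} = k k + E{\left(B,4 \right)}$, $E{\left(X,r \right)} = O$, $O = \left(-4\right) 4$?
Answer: $-525$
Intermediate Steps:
$O = -16$
$E{\left(X,r \right)} = -16$
$n{\left(k,B \right)} = -16 + k^{2}$ ($n{\left(k,B \right)} = k k - 16 = k^{2} - 16 = -16 + k^{2}$)
$L{\left(N,K \right)} = -4 + K$ ($L{\left(N,K \right)} = K - 4 = -4 + K$)
$L{\left(4,-1 \right)} n{\left(-11,-3 \right)} = \left(-4 - 1\right) \left(-16 + \left(-11\right)^{2}\right) = - 5 \left(-16 + 121\right) = \left(-5\right) 105 = -525$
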